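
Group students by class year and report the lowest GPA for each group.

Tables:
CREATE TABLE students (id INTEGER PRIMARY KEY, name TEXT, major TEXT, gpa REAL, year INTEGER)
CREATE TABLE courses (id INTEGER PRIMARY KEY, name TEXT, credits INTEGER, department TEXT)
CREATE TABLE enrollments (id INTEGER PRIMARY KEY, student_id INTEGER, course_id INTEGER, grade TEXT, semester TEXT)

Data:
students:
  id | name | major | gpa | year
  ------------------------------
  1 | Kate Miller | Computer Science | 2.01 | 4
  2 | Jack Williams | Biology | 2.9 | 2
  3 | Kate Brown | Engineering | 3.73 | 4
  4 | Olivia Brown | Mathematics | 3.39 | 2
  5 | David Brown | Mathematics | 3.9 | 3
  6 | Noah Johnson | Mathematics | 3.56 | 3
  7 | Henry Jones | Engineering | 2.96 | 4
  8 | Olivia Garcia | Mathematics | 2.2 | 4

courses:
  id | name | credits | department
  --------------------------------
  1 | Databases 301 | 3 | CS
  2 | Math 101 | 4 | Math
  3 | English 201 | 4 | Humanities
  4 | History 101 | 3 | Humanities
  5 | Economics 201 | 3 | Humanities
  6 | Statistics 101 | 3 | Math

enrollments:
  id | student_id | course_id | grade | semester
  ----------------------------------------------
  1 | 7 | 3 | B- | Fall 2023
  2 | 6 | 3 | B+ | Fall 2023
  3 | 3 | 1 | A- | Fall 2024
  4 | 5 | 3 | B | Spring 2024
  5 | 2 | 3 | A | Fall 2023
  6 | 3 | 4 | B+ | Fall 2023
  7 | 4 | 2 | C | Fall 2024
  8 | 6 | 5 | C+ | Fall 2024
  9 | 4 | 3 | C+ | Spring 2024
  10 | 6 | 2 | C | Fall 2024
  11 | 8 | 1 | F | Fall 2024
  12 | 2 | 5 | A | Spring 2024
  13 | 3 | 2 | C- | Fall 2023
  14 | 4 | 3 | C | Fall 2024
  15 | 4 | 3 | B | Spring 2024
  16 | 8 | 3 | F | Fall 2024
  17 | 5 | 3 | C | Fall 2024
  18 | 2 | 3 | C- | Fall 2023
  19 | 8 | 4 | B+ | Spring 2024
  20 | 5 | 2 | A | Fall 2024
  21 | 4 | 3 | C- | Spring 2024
SELECT year, MIN(gpa) AS min_gpa FROM students GROUP BY year

Execution result:
year | min_gpa
2 | 2.90
3 | 3.56
4 | 2.01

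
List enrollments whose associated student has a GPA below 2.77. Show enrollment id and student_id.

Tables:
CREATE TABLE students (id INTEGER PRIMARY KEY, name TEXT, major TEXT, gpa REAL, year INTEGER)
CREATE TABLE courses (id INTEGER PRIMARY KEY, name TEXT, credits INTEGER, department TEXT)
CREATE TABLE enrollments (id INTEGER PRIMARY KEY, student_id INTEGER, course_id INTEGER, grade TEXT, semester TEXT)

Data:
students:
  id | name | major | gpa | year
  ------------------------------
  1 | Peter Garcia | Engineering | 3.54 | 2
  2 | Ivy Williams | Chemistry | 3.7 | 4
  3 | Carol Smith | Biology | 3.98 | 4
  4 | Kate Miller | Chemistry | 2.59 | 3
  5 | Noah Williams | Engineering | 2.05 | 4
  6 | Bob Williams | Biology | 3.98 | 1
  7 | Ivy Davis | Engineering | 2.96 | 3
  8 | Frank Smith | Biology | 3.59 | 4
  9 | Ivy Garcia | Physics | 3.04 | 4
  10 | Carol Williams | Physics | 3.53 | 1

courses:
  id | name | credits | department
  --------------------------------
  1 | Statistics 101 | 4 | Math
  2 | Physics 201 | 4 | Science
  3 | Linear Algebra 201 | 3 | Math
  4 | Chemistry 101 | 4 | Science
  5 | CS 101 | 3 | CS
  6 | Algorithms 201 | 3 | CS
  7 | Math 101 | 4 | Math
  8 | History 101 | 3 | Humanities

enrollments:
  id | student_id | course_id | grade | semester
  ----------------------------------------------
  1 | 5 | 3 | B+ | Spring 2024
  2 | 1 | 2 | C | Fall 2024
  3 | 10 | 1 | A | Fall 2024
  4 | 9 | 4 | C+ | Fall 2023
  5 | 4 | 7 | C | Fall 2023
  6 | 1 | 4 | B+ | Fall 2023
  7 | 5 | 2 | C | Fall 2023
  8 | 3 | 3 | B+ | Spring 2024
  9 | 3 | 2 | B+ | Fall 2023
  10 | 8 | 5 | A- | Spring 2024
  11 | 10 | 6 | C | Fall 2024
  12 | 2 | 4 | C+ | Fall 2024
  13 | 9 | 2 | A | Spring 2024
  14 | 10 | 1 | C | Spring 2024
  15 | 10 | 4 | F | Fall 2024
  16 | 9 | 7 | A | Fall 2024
SELECT id, student_id FROM enrollments WHERE student_id IN (SELECT id FROM students WHERE gpa < 2.77)

Execution result:
id | student_id
1 | 5
5 | 4
7 | 5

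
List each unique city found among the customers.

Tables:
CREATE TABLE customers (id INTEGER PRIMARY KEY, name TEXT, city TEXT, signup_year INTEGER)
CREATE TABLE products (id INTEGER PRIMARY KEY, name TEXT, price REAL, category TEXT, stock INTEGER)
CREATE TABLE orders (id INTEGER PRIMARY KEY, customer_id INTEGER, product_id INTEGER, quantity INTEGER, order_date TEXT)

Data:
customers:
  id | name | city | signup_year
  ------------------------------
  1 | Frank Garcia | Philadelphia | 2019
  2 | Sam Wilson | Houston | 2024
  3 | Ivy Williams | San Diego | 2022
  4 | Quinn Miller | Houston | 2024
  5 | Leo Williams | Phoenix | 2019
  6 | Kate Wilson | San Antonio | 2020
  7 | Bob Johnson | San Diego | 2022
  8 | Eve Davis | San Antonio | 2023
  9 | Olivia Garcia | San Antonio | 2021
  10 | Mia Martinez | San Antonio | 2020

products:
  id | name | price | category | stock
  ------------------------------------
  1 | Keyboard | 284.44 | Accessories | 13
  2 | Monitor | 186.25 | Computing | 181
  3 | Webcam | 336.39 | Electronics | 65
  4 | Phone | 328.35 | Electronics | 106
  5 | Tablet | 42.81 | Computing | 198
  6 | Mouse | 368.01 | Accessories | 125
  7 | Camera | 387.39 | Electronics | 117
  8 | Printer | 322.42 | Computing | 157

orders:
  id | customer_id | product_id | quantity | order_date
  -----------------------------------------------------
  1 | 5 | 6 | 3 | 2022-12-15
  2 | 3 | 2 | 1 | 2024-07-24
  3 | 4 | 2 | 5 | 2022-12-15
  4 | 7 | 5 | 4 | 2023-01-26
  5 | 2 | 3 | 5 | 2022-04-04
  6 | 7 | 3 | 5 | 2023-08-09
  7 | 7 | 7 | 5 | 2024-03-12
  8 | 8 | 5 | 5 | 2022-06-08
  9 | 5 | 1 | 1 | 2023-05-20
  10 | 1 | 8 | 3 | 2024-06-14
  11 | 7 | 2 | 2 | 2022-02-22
SELECT DISTINCT city FROM customers

Execution result:
city
Philadelphia
Houston
San Diego
Phoenix
San Antonio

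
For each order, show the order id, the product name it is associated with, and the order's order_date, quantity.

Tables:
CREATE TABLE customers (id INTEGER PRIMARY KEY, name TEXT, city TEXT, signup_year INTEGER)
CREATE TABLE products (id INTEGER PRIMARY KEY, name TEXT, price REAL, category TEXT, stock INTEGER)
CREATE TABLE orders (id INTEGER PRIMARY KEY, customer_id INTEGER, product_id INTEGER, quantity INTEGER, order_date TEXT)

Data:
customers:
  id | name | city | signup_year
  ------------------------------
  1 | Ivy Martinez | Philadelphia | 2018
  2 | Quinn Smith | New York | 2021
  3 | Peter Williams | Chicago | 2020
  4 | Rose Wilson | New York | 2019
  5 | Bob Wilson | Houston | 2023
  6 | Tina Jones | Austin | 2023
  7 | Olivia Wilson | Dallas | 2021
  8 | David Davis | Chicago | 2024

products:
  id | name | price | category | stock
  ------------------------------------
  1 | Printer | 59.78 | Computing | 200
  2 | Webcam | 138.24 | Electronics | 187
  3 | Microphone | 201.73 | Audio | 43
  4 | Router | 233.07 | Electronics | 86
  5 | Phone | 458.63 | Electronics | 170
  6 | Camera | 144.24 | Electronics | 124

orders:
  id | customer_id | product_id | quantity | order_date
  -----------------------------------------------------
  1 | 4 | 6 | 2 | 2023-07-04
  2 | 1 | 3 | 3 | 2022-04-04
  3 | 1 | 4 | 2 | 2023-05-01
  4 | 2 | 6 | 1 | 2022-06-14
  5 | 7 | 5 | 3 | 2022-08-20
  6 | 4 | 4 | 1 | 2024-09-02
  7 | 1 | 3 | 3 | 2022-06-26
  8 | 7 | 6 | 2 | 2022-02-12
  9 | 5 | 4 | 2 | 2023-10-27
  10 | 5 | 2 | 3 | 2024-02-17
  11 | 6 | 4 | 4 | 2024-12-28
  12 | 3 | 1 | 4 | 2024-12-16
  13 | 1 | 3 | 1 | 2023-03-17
SELECT c.id, p.name AS product, c.order_date, c.quantity FROM orders c JOIN products p ON c.product_id = p.id

Execution result:
id | product | order_date | quantity
1 | Camera | 2023-07-04 | 2
2 | Microphone | 2022-04-04 | 3
3 | Router | 2023-05-01 | 2
4 | Camera | 2022-06-14 | 1
5 | Phone | 2022-08-20 | 3
6 | Router | 2024-09-02 | 1
7 | Microphone | 2022-06-26 | 3
8 | Camera | 2022-02-12 | 2
9 | Router | 2023-10-27 | 2
10 | Webcam | 2024-02-17 | 3
11 | Router | 2024-12-28 | 4
12 | Printer | 2024-12-16 | 4
13 | Microphone | 2023-03-17 | 1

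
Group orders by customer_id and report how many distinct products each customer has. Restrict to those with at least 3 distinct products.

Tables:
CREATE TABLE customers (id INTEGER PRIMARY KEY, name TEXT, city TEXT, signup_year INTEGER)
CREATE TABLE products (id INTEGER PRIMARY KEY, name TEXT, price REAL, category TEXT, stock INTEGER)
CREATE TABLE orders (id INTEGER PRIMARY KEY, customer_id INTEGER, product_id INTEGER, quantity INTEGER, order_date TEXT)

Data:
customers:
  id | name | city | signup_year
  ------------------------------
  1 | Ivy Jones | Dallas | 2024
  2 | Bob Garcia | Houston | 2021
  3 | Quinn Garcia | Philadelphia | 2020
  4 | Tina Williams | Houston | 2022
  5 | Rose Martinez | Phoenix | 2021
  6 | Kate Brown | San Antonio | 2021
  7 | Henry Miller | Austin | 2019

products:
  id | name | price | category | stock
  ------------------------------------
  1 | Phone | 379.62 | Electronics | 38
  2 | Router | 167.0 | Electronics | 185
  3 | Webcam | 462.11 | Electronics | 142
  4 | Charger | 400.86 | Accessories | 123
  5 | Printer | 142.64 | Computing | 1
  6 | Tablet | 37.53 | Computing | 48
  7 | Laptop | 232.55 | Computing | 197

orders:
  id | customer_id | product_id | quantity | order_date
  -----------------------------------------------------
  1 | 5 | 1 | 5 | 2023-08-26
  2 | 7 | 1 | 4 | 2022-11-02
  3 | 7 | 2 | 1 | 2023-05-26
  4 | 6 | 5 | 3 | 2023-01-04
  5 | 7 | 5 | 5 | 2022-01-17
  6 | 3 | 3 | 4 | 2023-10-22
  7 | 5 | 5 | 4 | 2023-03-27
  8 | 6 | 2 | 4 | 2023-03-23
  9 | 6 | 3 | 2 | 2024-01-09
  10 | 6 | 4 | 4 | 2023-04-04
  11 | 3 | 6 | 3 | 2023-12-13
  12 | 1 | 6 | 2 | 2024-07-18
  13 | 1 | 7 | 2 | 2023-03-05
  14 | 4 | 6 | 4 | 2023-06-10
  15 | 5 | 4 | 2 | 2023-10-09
SELECT customer_id, COUNT(DISTINCT product_id) AS distinct_product_count FROM orders GROUP BY customer_id HAVING COUNT(DISTINCT product_id) >= 3

Execution result:
customer_id | distinct_product_count
5 | 3
6 | 4
7 | 3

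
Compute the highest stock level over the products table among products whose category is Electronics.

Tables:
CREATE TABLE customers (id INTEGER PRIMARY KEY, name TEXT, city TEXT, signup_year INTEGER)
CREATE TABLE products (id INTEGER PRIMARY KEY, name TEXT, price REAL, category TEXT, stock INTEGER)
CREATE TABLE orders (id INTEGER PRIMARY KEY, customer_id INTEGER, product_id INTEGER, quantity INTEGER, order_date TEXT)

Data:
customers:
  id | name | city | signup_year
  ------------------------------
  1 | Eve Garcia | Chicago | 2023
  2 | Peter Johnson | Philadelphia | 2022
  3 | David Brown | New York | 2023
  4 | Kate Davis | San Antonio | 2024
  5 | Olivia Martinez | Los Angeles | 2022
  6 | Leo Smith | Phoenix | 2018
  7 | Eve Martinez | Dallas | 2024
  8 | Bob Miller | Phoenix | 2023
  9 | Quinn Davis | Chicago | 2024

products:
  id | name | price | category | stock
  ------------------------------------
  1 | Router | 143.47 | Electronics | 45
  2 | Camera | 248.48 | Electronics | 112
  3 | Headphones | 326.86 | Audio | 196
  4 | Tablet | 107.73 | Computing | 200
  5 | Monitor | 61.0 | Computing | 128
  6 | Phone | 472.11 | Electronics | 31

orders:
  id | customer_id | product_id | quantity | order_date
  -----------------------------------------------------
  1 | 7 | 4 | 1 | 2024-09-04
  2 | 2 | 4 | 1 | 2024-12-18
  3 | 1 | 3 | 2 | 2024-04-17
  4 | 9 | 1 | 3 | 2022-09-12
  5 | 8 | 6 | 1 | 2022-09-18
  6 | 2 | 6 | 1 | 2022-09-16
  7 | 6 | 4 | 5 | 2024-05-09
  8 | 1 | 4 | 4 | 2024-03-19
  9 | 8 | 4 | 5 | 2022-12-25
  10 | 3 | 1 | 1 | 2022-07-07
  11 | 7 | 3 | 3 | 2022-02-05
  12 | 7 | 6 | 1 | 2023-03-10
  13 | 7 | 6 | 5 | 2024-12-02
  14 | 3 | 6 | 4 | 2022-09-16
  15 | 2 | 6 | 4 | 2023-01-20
SELECT MAX(stock) FROM products WHERE category = 'Electronics'

Execution result:
112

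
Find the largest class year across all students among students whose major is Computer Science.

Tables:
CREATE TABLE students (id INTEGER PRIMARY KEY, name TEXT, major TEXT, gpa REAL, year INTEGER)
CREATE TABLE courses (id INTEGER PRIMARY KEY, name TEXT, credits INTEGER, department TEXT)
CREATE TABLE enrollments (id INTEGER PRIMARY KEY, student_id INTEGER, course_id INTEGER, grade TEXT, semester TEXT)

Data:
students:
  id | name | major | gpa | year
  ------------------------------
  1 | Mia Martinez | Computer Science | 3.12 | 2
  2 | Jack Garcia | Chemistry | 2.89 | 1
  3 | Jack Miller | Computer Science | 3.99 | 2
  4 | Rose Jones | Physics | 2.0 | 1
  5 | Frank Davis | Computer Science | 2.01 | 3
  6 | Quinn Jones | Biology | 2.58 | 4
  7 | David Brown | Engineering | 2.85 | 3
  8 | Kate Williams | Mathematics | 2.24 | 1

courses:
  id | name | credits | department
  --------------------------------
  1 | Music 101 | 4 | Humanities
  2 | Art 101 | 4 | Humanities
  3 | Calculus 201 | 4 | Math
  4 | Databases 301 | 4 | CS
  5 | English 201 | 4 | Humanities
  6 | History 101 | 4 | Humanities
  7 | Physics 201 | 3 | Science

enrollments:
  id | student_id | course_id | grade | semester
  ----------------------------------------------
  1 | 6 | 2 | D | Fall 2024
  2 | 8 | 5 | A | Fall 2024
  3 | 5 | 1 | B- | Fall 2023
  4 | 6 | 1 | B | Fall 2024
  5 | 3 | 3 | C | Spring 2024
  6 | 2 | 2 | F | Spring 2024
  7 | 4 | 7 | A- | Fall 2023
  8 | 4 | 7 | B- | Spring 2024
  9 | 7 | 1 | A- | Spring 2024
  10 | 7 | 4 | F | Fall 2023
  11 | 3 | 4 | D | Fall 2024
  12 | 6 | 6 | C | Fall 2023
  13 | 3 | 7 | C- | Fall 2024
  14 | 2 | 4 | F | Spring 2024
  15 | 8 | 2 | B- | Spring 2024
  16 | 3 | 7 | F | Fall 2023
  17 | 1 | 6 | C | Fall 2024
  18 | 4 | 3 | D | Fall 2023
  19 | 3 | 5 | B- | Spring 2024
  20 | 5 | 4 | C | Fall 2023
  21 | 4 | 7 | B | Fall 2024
SELECT MAX(year) FROM students WHERE major = 'Computer Science'

Execution result:
3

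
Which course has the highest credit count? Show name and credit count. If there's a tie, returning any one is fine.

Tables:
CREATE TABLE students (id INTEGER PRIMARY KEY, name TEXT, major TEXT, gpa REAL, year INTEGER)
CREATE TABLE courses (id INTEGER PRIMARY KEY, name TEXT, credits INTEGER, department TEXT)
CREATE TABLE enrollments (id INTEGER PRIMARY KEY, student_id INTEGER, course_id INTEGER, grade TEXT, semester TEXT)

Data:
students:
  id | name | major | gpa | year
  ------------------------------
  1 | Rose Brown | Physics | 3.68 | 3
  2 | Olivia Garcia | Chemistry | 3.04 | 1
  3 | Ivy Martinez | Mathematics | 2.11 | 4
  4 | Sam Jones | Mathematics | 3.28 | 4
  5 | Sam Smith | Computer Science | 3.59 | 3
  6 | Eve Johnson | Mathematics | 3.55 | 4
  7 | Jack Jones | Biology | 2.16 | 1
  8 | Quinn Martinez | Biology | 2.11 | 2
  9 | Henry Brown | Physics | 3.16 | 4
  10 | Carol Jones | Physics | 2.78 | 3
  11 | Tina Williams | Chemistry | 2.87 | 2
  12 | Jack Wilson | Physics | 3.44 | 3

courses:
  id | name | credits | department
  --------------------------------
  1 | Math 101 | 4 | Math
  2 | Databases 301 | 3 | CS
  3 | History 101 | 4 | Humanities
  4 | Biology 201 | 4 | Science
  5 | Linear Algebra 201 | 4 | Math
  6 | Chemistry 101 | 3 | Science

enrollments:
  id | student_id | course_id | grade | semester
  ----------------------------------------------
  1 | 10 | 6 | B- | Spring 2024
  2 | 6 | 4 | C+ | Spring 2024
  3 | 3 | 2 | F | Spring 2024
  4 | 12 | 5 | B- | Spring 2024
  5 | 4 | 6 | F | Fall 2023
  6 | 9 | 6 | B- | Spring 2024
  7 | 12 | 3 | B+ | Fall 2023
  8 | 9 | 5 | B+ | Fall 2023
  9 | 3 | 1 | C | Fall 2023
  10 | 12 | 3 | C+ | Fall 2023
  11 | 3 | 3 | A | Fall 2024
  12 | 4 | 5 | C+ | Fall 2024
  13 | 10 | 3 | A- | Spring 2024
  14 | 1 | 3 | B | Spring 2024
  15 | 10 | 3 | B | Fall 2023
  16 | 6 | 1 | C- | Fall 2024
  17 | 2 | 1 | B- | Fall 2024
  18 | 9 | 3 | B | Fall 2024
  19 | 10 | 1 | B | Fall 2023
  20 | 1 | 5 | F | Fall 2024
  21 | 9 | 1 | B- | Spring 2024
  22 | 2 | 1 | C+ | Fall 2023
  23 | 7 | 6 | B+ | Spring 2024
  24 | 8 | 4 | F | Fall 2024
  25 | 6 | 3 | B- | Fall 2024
SELECT name, credits FROM courses ORDER BY credits DESC LIMIT 1

Execution result:
name | credits
Math 101 | 4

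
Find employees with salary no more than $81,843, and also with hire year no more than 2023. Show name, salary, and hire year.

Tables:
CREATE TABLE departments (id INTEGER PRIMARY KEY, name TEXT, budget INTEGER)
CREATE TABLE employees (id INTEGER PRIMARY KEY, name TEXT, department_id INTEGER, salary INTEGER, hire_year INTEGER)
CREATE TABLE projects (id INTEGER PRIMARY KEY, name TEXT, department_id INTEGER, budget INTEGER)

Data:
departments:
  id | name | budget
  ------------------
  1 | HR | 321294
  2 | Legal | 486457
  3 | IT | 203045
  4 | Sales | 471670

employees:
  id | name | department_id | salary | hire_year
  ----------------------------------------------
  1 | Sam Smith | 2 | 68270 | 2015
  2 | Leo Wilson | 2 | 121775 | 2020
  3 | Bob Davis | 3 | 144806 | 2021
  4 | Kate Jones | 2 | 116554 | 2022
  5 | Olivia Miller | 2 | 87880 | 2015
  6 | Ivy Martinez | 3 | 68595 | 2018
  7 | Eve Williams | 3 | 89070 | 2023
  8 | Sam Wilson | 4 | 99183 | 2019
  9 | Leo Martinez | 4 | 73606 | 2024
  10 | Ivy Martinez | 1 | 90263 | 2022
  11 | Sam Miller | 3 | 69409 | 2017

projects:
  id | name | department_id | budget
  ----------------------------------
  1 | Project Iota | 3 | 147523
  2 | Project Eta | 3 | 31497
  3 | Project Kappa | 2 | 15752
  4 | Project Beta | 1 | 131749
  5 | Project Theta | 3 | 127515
SELECT name, salary, hire_year FROM employees WHERE salary <= 81843 AND hire_year <= 2023

Execution result:
name | salary | hire_year
Sam Smith | 68270 | 2015
Ivy Martinez | 68595 | 2018
Sam Miller | 69409 | 2017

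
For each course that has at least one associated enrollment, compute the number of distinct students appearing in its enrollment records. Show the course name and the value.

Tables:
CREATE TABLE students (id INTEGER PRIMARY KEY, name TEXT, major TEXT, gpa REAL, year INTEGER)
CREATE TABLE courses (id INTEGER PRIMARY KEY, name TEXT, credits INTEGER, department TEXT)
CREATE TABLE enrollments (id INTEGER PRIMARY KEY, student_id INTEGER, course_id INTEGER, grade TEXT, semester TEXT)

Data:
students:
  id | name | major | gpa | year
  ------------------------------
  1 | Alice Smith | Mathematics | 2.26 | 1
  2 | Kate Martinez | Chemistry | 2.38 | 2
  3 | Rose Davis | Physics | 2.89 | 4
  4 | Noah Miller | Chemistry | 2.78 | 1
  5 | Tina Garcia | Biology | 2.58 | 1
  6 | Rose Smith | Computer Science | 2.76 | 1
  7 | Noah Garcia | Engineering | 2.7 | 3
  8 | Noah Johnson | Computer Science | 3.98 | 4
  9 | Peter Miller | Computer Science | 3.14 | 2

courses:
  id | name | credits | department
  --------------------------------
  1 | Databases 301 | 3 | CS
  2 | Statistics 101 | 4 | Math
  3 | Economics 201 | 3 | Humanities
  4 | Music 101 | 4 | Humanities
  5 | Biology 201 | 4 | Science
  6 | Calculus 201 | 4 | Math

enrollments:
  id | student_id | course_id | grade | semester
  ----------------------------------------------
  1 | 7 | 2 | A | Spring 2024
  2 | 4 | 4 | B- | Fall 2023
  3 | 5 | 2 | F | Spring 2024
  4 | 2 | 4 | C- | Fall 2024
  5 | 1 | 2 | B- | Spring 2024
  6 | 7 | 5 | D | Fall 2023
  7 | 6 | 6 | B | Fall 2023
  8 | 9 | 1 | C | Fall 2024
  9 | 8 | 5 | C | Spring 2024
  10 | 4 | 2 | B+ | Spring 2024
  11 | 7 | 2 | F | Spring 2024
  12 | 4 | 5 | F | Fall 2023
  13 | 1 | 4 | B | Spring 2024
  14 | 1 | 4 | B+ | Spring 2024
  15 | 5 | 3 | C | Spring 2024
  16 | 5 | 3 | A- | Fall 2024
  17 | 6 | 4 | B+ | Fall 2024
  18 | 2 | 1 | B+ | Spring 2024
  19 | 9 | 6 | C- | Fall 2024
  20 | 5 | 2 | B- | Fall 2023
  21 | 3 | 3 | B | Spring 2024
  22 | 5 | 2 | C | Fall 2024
SELECT p.name, COUNT(DISTINCT c.student_id) AS distinct_student_count FROM enrollments c JOIN courses p ON c.course_id = p.id GROUP BY p.id, p.name

Execution result:
name | distinct_student_count
Databases 301 | 2
Statistics 101 | 4
Economics 201 | 2
Music 101 | 4
Biology 201 | 3
Calculus 201 | 2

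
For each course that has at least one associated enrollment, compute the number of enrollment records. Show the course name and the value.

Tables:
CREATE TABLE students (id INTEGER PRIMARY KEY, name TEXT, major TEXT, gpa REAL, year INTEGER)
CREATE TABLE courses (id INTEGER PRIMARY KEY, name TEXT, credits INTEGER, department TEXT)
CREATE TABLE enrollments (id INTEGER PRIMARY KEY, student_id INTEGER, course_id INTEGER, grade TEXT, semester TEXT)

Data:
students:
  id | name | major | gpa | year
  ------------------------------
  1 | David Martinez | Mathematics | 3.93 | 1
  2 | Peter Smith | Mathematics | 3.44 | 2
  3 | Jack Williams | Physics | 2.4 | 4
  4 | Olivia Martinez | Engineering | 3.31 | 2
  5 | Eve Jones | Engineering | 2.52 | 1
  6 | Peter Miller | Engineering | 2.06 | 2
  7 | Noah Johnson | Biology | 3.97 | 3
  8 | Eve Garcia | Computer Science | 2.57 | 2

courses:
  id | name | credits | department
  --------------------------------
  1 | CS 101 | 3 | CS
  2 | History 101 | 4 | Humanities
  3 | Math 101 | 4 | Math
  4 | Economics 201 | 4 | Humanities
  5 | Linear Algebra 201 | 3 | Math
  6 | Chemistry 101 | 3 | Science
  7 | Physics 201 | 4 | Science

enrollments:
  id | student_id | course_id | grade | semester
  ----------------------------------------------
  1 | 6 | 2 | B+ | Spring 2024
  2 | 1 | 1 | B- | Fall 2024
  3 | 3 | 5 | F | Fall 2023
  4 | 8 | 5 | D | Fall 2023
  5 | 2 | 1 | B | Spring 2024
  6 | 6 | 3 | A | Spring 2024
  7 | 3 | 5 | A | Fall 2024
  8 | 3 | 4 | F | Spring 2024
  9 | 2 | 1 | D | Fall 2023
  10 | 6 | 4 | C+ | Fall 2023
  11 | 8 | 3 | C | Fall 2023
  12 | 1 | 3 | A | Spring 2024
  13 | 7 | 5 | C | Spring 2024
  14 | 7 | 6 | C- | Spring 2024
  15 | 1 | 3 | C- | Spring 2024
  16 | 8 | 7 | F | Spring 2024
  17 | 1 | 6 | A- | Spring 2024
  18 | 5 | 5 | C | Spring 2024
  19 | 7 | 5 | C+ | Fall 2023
SELECT p.name, COUNT(*) AS n FROM enrollments c JOIN courses p ON c.course_id = p.id GROUP BY p.id, p.name

Execution result:
name | n
CS 101 | 3
History 101 | 1
Math 101 | 4
Economics 201 | 2
Linear Algebra 201 | 6
Chemistry 101 | 2
Physics 201 | 1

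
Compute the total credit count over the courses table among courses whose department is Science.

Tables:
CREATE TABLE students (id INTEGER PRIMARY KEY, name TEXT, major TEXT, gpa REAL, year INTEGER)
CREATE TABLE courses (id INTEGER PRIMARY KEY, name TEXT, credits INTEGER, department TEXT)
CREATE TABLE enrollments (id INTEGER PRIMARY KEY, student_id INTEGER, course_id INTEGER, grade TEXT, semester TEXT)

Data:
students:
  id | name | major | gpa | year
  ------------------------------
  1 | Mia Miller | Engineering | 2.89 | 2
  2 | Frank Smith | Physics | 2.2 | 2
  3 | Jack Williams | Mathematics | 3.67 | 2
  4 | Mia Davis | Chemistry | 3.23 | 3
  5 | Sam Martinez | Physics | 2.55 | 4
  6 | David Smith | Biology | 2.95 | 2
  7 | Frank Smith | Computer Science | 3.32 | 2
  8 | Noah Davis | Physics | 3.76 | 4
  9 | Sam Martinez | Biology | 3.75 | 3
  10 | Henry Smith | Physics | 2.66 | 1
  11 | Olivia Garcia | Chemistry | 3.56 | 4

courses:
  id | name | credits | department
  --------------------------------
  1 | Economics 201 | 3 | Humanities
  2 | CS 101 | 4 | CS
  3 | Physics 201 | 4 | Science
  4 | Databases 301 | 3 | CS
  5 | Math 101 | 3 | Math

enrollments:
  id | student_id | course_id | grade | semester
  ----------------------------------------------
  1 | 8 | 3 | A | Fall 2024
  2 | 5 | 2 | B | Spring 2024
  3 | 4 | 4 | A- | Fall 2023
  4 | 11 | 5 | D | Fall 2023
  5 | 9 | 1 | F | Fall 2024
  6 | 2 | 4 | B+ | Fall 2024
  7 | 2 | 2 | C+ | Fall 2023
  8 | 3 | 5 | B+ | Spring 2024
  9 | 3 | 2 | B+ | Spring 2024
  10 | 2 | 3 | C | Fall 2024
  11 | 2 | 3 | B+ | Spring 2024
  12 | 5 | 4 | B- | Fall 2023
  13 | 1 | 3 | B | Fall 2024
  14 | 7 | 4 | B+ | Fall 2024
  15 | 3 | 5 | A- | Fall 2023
SELECT SUM(credits) FROM courses WHERE department = 'Science'

Execution result:
4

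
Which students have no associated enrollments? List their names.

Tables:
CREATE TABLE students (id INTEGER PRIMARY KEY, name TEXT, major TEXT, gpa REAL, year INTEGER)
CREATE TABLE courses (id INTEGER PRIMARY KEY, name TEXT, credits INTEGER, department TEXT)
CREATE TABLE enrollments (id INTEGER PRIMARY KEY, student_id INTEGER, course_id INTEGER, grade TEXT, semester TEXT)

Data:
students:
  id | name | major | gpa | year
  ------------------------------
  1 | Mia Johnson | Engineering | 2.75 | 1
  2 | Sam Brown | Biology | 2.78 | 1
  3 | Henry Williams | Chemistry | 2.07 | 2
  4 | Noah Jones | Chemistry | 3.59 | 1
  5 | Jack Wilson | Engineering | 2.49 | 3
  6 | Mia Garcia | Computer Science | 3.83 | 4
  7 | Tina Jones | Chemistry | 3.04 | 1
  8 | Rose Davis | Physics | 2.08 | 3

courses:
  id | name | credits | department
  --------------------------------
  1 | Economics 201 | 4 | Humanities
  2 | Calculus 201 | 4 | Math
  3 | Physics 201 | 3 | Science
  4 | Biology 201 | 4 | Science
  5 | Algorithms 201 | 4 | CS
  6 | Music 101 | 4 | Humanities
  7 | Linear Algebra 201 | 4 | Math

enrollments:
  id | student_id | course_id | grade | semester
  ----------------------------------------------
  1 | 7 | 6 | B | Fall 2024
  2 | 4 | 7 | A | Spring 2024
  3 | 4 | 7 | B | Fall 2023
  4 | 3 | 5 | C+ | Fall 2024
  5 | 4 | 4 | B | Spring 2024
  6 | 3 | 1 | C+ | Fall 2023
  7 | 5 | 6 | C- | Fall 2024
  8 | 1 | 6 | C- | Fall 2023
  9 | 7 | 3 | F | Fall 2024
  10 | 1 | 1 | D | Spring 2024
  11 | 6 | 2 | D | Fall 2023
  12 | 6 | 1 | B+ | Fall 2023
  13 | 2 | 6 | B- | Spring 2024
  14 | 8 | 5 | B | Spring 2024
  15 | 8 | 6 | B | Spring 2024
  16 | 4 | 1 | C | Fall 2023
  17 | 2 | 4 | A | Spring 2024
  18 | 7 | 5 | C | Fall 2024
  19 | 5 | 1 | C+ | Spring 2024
SELECT p.name FROM students p LEFT JOIN enrollments c ON c.student_id = p.id WHERE c.id IS NULL

Execution result:
(no rows)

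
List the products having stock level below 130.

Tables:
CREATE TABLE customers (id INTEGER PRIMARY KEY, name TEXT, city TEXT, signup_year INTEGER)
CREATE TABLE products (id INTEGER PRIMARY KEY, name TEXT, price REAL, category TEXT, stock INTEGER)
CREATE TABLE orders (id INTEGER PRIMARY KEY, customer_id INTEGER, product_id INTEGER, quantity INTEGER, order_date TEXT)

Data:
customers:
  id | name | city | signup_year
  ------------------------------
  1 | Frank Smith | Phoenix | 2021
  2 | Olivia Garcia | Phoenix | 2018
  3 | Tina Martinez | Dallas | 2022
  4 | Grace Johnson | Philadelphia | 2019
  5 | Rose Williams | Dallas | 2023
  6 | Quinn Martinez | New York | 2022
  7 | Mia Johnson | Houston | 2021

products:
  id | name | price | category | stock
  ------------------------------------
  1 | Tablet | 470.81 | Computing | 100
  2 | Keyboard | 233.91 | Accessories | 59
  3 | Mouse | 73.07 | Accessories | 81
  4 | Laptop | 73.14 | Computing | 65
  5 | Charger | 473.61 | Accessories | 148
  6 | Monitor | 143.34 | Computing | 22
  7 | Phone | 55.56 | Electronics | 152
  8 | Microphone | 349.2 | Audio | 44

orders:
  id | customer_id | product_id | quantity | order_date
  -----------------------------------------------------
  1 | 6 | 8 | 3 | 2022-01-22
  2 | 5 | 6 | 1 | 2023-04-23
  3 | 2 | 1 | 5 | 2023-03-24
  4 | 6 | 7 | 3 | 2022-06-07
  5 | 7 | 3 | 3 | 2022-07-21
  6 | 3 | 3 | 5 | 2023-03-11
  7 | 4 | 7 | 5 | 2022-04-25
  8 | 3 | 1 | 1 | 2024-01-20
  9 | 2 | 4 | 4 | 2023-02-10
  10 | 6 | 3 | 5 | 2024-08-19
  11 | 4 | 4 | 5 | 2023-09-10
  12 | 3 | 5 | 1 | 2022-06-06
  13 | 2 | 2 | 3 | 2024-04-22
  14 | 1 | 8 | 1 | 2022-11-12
SELECT name, stock FROM products WHERE stock < 130

Execution result:
name | stock
Tablet | 100
Keyboard | 59
Mouse | 81
Laptop | 65
Monitor | 22
Microphone | 44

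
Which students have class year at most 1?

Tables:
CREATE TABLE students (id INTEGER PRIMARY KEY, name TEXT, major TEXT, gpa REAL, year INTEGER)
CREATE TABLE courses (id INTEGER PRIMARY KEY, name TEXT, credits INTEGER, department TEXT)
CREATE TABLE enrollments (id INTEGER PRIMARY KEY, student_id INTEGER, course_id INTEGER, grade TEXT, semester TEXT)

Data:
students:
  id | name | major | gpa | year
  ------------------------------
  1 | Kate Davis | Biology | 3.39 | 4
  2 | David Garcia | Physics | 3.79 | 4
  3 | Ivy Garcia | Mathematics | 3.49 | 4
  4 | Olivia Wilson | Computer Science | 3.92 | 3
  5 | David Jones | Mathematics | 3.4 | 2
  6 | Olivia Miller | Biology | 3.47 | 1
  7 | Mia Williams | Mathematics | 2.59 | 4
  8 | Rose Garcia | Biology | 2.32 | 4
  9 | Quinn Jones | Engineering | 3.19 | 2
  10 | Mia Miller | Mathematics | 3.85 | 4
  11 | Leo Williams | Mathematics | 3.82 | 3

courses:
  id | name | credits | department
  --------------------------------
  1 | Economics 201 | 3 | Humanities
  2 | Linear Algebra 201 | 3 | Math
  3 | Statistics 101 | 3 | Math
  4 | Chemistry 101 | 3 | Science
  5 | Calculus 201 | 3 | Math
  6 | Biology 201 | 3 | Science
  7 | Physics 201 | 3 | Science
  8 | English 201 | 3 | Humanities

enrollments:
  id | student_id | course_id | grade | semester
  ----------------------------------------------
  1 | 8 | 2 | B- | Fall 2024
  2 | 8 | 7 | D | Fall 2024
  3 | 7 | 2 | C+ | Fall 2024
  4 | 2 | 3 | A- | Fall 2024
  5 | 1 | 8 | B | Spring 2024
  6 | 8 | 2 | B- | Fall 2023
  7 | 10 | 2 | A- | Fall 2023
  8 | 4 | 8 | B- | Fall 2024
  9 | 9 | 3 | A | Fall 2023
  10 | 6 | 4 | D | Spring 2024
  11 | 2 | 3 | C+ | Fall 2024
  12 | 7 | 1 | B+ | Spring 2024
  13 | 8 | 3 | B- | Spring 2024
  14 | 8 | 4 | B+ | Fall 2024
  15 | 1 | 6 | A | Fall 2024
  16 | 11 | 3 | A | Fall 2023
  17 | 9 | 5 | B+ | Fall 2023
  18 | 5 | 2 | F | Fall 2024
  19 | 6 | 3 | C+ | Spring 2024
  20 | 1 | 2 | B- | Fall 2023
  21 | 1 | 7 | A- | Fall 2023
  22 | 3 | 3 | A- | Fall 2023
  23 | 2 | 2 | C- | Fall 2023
SELECT name, year FROM students WHERE year <= 1

Execution result:
name | year
Olivia Miller | 1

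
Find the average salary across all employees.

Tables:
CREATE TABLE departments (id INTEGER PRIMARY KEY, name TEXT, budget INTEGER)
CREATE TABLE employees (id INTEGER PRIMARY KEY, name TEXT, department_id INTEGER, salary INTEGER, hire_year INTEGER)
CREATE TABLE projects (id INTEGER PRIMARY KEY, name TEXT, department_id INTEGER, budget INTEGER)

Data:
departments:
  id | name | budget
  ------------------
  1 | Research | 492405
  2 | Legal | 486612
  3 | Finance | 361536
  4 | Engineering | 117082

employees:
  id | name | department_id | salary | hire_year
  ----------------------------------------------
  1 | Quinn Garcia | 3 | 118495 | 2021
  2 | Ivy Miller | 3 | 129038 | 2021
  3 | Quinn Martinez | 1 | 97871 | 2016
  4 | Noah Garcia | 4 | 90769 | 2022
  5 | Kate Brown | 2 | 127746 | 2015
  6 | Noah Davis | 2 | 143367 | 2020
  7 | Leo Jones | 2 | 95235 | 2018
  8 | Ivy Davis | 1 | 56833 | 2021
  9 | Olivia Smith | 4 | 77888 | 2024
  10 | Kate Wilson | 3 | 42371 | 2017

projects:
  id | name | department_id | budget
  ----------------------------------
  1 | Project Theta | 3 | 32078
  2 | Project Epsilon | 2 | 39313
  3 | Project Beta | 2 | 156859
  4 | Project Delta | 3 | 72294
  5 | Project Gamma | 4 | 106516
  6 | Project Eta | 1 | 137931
SELECT AVG(salary) FROM employees

Execution result:
97961.30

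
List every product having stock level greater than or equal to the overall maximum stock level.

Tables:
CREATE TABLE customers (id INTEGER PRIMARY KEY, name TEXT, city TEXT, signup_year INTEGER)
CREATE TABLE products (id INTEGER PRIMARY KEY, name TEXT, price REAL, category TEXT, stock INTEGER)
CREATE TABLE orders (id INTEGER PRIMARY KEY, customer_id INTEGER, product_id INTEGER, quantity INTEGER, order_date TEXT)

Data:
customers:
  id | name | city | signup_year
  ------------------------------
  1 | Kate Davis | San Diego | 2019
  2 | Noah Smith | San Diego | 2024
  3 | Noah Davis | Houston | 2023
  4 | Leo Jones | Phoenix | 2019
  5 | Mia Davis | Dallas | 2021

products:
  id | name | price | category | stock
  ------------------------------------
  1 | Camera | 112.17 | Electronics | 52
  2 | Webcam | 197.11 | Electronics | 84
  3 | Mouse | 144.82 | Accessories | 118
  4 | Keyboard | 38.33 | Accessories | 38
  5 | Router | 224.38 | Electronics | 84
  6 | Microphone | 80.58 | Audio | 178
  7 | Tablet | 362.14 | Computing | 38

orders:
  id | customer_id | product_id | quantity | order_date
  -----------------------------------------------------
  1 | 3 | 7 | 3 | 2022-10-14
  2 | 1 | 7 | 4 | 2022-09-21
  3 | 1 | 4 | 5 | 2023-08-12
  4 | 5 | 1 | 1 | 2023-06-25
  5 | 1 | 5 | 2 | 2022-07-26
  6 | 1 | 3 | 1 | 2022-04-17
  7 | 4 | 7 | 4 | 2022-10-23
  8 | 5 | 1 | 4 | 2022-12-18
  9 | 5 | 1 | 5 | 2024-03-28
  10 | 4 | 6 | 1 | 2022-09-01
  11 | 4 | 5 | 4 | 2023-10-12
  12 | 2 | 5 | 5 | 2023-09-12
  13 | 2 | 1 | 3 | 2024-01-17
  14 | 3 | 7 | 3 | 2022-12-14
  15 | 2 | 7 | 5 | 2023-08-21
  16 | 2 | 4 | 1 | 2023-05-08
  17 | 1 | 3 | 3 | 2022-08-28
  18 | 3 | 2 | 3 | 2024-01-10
SELECT name, stock FROM products WHERE stock >= (SELECT MAX(stock) FROM products)

Execution result:
name | stock
Microphone | 178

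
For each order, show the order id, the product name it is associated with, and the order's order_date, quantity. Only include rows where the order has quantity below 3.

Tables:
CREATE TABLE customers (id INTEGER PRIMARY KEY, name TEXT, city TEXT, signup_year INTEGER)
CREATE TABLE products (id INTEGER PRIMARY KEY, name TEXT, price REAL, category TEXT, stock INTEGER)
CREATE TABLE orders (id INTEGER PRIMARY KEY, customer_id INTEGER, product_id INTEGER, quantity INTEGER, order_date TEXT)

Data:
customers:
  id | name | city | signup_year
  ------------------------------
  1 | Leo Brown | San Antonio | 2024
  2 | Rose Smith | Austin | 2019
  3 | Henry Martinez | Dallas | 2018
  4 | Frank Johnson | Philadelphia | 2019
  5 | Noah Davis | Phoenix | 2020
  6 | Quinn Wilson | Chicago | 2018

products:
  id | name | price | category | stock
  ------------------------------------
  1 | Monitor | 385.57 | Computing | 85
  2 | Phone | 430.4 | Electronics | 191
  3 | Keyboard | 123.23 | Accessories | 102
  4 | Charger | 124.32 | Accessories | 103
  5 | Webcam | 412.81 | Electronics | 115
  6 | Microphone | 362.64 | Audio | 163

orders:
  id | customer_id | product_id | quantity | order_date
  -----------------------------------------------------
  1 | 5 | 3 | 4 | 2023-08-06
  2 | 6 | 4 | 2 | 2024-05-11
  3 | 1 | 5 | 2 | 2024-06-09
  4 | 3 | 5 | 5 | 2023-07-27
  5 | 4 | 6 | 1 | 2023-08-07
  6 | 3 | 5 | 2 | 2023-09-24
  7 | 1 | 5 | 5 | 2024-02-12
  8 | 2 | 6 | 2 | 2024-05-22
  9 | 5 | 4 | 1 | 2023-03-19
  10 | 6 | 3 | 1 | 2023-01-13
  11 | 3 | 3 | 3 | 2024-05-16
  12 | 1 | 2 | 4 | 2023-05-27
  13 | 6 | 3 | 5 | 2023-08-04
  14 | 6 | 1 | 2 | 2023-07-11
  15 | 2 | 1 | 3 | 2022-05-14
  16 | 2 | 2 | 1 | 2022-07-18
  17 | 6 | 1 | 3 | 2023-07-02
SELECT c.id, p.name AS product, c.order_date, c.quantity FROM orders c JOIN products p ON c.product_id = p.id WHERE c.quantity < 3

Execution result:
id | product | order_date | quantity
2 | Charger | 2024-05-11 | 2
3 | Webcam | 2024-06-09 | 2
5 | Microphone | 2023-08-07 | 1
6 | Webcam | 2023-09-24 | 2
8 | Microphone | 2024-05-22 | 2
9 | Charger | 2023-03-19 | 1
10 | Keyboard | 2023-01-13 | 1
14 | Monitor | 2023-07-11 | 2
16 | Phone | 2022-07-18 | 1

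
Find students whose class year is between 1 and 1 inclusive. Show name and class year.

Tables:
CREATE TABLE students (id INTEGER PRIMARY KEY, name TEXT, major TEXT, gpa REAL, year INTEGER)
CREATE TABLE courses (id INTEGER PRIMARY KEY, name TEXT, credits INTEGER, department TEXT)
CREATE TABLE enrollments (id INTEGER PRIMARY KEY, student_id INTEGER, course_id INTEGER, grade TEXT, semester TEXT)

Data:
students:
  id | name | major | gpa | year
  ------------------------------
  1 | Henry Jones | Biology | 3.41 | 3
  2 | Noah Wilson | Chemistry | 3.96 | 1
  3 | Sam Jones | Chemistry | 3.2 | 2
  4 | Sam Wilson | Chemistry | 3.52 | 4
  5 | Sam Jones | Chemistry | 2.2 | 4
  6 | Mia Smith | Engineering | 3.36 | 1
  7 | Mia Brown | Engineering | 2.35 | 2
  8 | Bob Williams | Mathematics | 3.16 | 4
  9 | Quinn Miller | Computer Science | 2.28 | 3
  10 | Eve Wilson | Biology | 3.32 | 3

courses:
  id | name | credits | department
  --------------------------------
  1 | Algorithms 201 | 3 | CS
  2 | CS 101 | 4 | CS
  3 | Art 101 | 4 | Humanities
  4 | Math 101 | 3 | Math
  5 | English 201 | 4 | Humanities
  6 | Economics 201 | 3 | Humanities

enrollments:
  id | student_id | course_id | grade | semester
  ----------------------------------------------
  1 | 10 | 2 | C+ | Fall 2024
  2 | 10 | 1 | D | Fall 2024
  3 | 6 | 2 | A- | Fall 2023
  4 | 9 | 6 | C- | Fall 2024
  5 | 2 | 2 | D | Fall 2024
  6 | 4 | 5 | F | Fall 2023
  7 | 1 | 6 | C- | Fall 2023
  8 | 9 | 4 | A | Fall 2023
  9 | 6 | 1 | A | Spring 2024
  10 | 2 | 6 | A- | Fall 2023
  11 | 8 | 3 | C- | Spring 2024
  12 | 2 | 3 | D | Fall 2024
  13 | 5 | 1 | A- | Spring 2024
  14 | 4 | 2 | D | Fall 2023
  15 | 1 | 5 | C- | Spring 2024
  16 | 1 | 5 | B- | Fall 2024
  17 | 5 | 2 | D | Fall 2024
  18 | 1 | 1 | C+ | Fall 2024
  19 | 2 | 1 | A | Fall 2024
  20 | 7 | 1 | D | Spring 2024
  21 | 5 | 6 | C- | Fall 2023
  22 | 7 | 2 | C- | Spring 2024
SELECT name, year FROM students WHERE year BETWEEN 1 AND 1

Execution result:
name | year
Noah Wilson | 1
Mia Smith | 1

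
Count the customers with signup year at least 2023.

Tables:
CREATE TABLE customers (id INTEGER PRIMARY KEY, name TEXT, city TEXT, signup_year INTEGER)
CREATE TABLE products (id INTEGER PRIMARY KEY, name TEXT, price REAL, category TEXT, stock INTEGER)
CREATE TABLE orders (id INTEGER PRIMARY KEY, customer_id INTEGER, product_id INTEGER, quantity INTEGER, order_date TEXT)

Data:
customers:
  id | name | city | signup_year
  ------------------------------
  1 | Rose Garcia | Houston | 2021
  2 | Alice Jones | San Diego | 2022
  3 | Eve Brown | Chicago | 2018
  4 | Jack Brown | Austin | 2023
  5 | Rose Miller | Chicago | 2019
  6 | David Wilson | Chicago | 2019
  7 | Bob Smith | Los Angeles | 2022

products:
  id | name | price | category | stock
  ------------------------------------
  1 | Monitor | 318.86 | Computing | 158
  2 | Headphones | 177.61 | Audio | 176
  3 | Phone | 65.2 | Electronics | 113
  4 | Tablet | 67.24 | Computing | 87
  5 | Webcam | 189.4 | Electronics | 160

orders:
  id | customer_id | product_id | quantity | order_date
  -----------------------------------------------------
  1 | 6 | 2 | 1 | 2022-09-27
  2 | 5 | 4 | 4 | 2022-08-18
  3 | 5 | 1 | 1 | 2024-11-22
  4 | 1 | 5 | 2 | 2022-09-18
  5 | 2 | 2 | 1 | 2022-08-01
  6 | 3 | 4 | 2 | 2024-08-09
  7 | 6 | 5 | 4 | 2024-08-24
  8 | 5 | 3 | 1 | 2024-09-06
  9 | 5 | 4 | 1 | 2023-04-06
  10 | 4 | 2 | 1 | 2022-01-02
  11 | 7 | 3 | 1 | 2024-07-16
SELECT COUNT(*) FROM customers WHERE signup_year >= 2023

Execution result:
1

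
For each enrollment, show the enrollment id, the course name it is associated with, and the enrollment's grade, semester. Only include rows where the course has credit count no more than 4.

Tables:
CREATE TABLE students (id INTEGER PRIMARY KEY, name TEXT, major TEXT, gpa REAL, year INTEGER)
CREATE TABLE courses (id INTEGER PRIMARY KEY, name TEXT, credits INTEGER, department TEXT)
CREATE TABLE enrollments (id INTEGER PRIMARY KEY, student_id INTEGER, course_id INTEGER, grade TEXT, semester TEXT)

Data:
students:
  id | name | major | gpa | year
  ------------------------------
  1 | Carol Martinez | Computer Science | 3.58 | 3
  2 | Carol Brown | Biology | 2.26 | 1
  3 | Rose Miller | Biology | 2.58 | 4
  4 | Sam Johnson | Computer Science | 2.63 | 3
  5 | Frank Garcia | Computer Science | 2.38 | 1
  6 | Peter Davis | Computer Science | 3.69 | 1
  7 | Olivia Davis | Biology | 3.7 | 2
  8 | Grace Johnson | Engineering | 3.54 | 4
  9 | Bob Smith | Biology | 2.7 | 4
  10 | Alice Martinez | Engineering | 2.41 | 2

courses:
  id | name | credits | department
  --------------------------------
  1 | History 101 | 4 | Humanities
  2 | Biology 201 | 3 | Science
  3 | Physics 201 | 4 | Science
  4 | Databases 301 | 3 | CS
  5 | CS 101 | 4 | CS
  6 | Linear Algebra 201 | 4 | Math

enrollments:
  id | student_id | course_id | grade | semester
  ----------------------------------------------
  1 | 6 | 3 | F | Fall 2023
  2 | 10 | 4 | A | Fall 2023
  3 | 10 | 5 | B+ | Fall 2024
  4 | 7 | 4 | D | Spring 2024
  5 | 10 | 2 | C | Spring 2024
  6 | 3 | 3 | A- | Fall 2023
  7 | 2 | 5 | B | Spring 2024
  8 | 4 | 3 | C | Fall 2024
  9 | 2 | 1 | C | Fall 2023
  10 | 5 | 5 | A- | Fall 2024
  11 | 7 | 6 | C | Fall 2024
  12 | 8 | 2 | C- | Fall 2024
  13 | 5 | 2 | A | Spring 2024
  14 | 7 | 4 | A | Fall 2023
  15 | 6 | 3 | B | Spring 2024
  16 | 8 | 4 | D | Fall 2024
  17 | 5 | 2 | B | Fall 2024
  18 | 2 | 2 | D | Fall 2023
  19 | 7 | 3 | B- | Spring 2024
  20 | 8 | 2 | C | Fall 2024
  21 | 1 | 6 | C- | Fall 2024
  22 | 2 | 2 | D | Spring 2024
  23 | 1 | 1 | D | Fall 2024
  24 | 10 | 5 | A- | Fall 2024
SELECT c.id, p.name AS course, c.grade, c.semester FROM enrollments c JOIN courses p ON c.course_id = p.id WHERE p.credits <= 4

Execution result:
id | course | grade | semester
1 | Physics 201 | F | Fall 2023
2 | Databases 301 | A | Fall 2023
3 | CS 101 | B+ | Fall 2024
4 | Databases 301 | D | Spring 2024
5 | Biology 201 | C | Spring 2024
6 | Physics 201 | A- | Fall 2023
7 | CS 101 | B | Spring 2024
8 | Physics 201 | C | Fall 2024
9 | History 101 | C | Fall 2023
10 | CS 101 | A- | Fall 2024
11 | Linear Algebra 201 | C | Fall 2024
12 | Biology 201 | C- | Fall 2024
13 | Biology 201 | A | Spring 2024
14 | Databases 301 | A | Fall 2023
15 | Physics 201 | B | Spring 2024
16 | Databases 301 | D | Fall 2024
17 | Biology 201 | B | Fall 2024
18 | Biology 201 | D | Fall 2023
19 | Physics 201 | B- | Spring 2024
20 | Biology 201 | C | Fall 2024
21 | Linear Algebra 201 | C- | Fall 2024
22 | Biology 201 | D | Spring 2024
23 | History 101 | D | Fall 2024
24 | CS 101 | A- | Fall 2024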